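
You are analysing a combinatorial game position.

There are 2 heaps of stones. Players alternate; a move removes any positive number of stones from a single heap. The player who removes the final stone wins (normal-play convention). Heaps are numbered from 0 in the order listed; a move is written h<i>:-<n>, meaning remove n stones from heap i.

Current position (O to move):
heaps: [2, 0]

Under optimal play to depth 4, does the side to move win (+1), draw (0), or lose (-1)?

[(2,0)] O move#1: h0:-1:-1/(1,0), h0:-2:+1/(0,0)*
[(0,0)] end (terminal -1, X#2); searched (2,0) to 4

value((2,0), O) = +1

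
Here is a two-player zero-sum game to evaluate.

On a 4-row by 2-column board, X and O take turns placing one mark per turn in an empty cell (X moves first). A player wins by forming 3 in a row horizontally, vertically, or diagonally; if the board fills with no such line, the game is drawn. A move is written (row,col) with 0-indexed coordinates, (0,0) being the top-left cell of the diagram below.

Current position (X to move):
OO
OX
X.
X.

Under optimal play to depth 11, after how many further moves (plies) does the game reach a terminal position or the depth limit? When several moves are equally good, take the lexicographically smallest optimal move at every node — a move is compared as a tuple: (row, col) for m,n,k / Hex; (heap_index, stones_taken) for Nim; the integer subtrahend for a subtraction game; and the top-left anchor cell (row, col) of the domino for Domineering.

p1 X@[OO/OX/X./X.]: (2,1)[OO/OX/XX/X.]+0* (3,1)[OO/OX/X./XX]+0
p2 O@[OO/OX/XX/X.]: (3,1)[OO/OX/XX/XO]+0*
p3 X@[OO/OX/XX/XO] terminal +0; root [OO/OX/X./X.] d11

PV length from [OO/OX/X./X.]: 2 plies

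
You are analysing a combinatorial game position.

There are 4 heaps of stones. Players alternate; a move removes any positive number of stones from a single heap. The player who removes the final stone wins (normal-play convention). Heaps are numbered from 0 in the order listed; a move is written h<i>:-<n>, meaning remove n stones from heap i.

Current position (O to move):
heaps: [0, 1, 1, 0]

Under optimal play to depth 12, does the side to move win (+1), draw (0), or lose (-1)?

value((0,1,1,0), O) = -1

[(0,1,1,0)] O move#1: h1:-1:-1/(0,0,1,0)*, h2:-1:-1/(0,1,0,0)
[(0,0,1,0)] X move#2: h2:-1:+1/(0,0,0,0)*
[(0,0,0,0)] end (terminal -1, O#3); searched (0,1,1,0) to 12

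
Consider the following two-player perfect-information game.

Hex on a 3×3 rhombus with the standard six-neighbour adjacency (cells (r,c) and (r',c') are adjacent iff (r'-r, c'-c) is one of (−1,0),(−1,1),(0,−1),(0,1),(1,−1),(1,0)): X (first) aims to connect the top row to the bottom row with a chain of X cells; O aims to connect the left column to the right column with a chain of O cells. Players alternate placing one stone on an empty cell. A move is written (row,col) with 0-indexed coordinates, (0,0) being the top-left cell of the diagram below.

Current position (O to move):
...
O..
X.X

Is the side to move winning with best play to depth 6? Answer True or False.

p1 O@[.../O../X.X]: (0,0)[O../O../X.X]-1 (0,1)[.O./O../X.X]-1 (0,2)[..O/O../X.X]+1* (1,1)[.../OO./X.X]+1 (1,2)[.../O.O/X.X]-1 (2,1)[.../O../XOX]-1
p2 X@[..O/O../X.X]: (0,0)[X.O/O../X.X]-1* (0,1)[.XO/O../X.X]-1 (1,1)[..O/OX./X.X]-1 (1,2)[..O/O.X/X.X]-1 (2,1)[..O/O../XXX]-1
p3 O@[X.O/O../X.X]: (0,1)[XOO/O../X.X]+1* (1,1)[X.O/OO./X.X]+1 (1,2)[X.O/O.O/X.X]+1 (2,1)[X.O/O../XOX]+1
p4 X@[XOO/O../X.X] terminal -1; root [.../O../X.X] d6

O winning at [.../O../X.X]: True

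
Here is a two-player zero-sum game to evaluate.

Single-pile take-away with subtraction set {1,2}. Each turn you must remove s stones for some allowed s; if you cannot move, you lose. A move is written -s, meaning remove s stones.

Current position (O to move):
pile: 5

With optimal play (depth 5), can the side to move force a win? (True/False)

O winning at [5]: True

ply 1, O at 5 | -1=-1→4; -2=+1→3*
ply 2, X at 3 | -1=-1→2*; -2=-1→1
ply 3, O at 2 | -1=-1→1; -2=+1→0*
ply 4: 0 is terminal -1 (X); from 5 depth 5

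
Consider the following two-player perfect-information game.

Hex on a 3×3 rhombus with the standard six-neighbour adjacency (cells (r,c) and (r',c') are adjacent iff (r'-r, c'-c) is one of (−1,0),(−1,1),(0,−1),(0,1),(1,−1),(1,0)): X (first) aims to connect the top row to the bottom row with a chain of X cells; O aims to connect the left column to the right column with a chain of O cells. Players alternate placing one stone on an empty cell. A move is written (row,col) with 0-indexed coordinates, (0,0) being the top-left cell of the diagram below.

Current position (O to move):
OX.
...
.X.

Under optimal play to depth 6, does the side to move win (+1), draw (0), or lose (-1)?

ply 1, O at OX./.../.X. | (0,2)=-1→OXO/.../.X.; (1,0)=-1→OX./O../.X.; (1,1)=+1→OX./.O./.X.*; (1,2)=-1→OX./..O/.X.; (2,0)=-1→OX./.../OX.; (2,2)=-1→OX./.../.XO
ply 2, X at OX./.O./.X. | (0,2)=-1→OXX/.O./.X.*; (1,0)=-1→OX./XO./.X.; (1,2)=-1→OX./.OX/.X.; (2,0)=-1→OX./.O./XX.; (2,2)=-1→OX./.O./.XX
ply 3, O at OXX/.O./.X. | (1,0)=-1→OXX/OO./.X.; (1,2)=+1→OXX/.OO/.X.*; (2,0)=-1→OXX/.O./OX.; (2,2)=-1→OXX/.O./.XO
ply 4, X at OXX/.OO/.X. | (1,0)=-1→OXX/XOO/.X.*; (2,0)=-1→OXX/.OO/XX.; (2,2)=-1→OXX/.OO/.XX
ply 5, O at OXX/XOO/.X. | (2,0)=+1→OXX/XOO/OX.*; (2,2)=-1→OXX/XOO/.XO
ply 6: OXX/XOO/OX. is terminal -1 (X); from OX./.../.X. depth 6

value(OX./.../.X., O) = +1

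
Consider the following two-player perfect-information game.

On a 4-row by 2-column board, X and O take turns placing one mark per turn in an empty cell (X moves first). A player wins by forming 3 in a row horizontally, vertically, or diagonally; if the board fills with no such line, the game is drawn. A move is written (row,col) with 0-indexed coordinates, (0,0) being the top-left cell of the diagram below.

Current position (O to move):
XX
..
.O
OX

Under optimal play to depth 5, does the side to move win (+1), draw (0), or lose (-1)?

[XX/../.O/OX] O move#1: (1,0):+0/XX/O./.O/OX*, (1,1):+0/XX/.O/.O/OX, (2,0):+0/XX/../OO/OX
[XX/O./.O/OX] X move#2: (1,1):-1/XX/OX/.O/OX, (2,0):+0/XX/O./XO/OX*
[XX/O./XO/OX] O move#3: (1,1):+0/XX/OO/XO/OX*
[XX/OO/XO/OX] end (terminal +0, X#4); searched XX/../.O/OX to 5

value(XX/../.O/OX, O) = 0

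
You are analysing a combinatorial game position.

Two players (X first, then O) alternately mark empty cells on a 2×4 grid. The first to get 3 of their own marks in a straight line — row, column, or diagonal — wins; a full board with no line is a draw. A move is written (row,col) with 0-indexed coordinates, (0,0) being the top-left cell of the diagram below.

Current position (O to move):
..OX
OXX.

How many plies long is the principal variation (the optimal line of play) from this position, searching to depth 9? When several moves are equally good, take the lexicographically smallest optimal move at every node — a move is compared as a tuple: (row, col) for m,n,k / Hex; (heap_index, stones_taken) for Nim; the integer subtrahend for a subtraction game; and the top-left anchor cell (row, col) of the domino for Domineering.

ply 1, O at ..OX/OXX. | (0,0)=-1→O.OX/OXX.; (0,1)=-1→.OOX/OXX.; (1,3)=+0→..OX/OXXO*
ply 2, X at ..OX/OXXO | (0,0)=+0→X.OX/OXXO*; (0,1)=+0→.XOX/OXXO
ply 3, O at X.OX/OXXO | (0,1)=+0→XOOX/OXXO*
ply 4: XOOX/OXXO is terminal +0 (X); from ..OX/OXX. depth 9

PV length from [..OX/OXX.]: 3 plies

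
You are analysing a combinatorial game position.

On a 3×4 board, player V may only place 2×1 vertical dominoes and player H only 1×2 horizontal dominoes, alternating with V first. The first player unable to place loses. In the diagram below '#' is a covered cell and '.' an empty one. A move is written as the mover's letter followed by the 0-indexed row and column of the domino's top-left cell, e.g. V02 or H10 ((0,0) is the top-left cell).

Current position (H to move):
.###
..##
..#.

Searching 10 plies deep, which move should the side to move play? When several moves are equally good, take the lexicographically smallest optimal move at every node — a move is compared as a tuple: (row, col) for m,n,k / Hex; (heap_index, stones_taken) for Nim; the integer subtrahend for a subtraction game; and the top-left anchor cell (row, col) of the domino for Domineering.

ply 1, H at .###/..##/..#. | H10=+1→.###/####/..#.*; H20=-1→.###/..##/###.
ply 2: .###/####/..#. is terminal -1 (V); from .###/..##/..#. depth 10

H's best at [.###/..##/..#.]: H10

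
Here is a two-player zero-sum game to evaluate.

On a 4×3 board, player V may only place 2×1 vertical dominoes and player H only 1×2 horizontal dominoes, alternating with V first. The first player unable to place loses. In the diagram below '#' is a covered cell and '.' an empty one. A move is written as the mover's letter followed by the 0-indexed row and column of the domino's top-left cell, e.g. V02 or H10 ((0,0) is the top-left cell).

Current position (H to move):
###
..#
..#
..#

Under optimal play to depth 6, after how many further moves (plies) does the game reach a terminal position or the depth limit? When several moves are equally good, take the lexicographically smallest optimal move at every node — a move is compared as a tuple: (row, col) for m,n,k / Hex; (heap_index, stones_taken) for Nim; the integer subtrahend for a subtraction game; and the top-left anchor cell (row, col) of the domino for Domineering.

PV length from [###/..#/..#/..#]: 1 ply

[###/..#/..#/..#] H move#1: H10:-1/###/###/..#/..#, H20:+1/###/..#/###/..#*, H30:-1/###/..#/..#/###
[###/..#/###/..#] end (terminal -1, V#2); searched ###/..#/..#/..# to 6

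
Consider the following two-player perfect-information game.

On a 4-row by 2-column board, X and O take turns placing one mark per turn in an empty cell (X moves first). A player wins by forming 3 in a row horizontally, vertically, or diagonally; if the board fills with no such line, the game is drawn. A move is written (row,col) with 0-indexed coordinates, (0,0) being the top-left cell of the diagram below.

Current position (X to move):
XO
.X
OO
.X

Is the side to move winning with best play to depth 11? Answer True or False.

p1 X@[XO/.X/OO/.X]: (1,0)[XO/XX/OO/.X]+0* (3,0)[XO/.X/OO/XX]+0
p2 O@[XO/XX/OO/.X]: (3,0)[XO/XX/OO/OX]+0*
p3 X@[XO/XX/OO/OX] terminal +0; root [XO/.X/OO/.X] d11

X winning at [XO/.X/OO/.X]: False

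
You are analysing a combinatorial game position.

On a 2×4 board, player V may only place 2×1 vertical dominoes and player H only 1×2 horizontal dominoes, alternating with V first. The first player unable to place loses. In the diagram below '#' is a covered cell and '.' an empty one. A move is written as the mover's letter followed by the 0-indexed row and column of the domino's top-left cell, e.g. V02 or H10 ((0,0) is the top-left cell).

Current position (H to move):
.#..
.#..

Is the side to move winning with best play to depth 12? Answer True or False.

H winning at [.#../.#..]: True

p1 H@[.#../.#..]: H02[.###/.#..]+1* H12[.#../.###]+1
p2 V@[.###/.#..]: V00[####/##..]-1*
p3 H@[####/##..]: H12[####/####]+1*
p4 V@[####/####] terminal -1; root [.#../.#..] d12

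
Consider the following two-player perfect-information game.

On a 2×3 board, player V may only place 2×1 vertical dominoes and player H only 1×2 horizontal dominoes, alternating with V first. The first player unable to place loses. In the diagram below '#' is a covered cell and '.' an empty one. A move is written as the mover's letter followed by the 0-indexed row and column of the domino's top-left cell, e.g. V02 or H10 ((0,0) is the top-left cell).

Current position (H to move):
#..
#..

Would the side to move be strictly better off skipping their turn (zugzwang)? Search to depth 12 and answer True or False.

ply 1, H at #../#.. | H01=+1→###/#..*; H11=+1→#../###
ply 2: ###/#.. is terminal -1 (V); from #../#.. depth 12
pass branch (V moves first from the same position):
  | ply 1, V at #../#.. | V01=+1→##./##.*; V02=+1→#.#/#.#
  | ply 2: ##./##. is terminal -1 (H); from #../#.. depth 12
H moving scores +1; H passing scores -1

zugzwang(#../#.., H) = False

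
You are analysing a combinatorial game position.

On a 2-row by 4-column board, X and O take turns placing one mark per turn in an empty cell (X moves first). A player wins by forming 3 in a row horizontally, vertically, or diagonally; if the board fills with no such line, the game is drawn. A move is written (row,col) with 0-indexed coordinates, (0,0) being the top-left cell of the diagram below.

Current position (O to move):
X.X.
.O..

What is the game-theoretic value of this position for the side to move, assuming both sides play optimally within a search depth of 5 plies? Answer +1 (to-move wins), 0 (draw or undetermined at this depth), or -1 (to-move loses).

value(X.X./.O.., O) = 0

ply 1, O at X.X./.O.. | (0,1)=+0→XOX./.O..*; (0,3)=-1→X.XO/.O..; (1,0)=-1→X.X./OO..; (1,2)=-1→X.X./.OO.; (1,3)=-1→X.X./.O.O
ply 2, X at XOX./.O.. | (0,3)=-1→XOXX/.O..; (1,0)=+0→XOX./XO..*; (1,2)=+0→XOX./.OX.; (1,3)=+0→XOX./.O.X
ply 3, O at XOX./XO.. | (0,3)=+0→XOXO/XO..*; (1,2)=+0→XOX./XOO.; (1,3)=+0→XOX./XO.O
ply 4, X at XOXO/XO.. | (1,2)=+0→XOXO/XOX.*; (1,3)=+0→XOXO/XO.X
ply 5, O at XOXO/XOX. | (1,3)=+0→XOXO/XOXO*
ply 6: XOXO/XOXO is terminal +0 (X); from X.X./.O.. depth 5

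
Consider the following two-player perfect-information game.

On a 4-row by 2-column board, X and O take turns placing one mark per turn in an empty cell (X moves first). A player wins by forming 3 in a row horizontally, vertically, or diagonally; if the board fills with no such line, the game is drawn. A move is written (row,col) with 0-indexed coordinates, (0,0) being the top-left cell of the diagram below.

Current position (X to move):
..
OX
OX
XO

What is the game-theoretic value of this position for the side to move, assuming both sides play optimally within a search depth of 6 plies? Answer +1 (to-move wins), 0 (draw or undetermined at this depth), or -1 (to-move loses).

value(../OX/OX/XO, X) = +1

ply 1, X at ../OX/OX/XO | (0,0)=+0→X./OX/OX/XO; (0,1)=+1→.X/OX/OX/XO*
ply 2: .X/OX/OX/XO is terminal -1 (O); from ../OX/OX/XO depth 6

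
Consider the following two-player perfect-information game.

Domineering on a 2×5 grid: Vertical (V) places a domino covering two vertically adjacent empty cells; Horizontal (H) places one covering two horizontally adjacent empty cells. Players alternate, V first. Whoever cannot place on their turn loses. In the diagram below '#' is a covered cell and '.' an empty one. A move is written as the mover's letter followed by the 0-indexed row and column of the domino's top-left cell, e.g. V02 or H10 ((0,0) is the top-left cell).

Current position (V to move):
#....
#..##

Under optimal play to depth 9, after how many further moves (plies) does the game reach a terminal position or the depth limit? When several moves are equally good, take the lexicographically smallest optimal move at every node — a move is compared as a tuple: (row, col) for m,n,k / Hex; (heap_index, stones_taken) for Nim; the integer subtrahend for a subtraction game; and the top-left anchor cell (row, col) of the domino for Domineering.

PV length from [#..../#..##]: 3 plies

[#..../#..##] V move#1: V01:-1/##.../##.##, V02:+1/#.#../#.###*
[#.#../#.###] H move#2: H03:-1/#.###/#.###*
[#.###/#.###] V move#3: V01:+1/#####/#####*
[#####/#####] end (terminal -1, H#4); searched #..../#..## to 9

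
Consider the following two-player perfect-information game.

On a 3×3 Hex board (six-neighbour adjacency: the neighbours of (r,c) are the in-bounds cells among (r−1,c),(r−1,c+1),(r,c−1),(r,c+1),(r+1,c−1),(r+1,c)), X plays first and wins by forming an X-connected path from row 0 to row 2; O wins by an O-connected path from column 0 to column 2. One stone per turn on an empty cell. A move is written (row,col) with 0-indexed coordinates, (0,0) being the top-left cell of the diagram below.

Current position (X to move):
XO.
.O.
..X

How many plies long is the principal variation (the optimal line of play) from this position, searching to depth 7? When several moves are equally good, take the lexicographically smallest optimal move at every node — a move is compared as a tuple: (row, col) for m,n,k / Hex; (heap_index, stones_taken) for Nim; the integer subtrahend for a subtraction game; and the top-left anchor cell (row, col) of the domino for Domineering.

PV length from [XO./.O./..X]: 4 plies

[XO./.O./..X] X move#1: (0,2):-1/XOX/.O./..X*, (1,0):-1/XO./XO./..X, (1,2):-1/XO./.OX/..X, (2,0):-1/XO./.O./X.X, (2,1):-1/XO./.O./.XX
[XOX/.O./..X] O move#2: (1,0):-1/XOX/OO./..X, (1,2):+1/XOX/.OO/..X*, (2,0):-1/XOX/.O./O.X, (2,1):-1/XOX/.O./.OX
[XOX/.OO/..X] X move#3: (1,0):-1/XOX/XOO/..X*, (2,0):-1/XOX/.OO/X.X, (2,1):-1/XOX/.OO/.XX
[XOX/XOO/..X] O move#4: (2,0):+1/XOX/XOO/O.X*, (2,1):-1/XOX/XOO/.OX
[XOX/XOO/O.X] end (terminal -1, X#5); searched XO./.O./..X to 7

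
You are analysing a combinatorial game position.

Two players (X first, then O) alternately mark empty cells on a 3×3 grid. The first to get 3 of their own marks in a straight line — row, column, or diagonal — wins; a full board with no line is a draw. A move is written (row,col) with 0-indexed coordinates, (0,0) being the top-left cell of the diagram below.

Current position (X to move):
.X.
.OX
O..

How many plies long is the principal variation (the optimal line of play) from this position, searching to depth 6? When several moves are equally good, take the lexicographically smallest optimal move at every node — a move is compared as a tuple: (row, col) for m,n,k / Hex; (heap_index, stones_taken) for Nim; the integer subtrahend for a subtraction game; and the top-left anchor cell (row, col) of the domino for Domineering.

PV length from [.X./.OX/O..]: 3 plies

p1 X@[.X./.OX/O..]: (0,0)[XX./.OX/O..]-1 (0,2)[.XX/.OX/O..]+1* (1,0)[.X./XOX/O..]-1 (2,1)[.X./.OX/OX.]-1 (2,2)[.X./.OX/O.X]-1
p2 O@[.XX/.OX/O..]: (0,0)[OXX/.OX/O..]-1* (1,0)[.XX/OOX/O..]-1 (2,1)[.XX/.OX/OO.]-1 (2,2)[.XX/.OX/O.O]-1
p3 X@[OXX/.OX/O..]: (1,0)[OXX/XOX/O..]-1 (2,1)[OXX/.OX/OX.]-1 (2,2)[OXX/.OX/O.X]+1*
p4 O@[OXX/.OX/O.X] terminal -1; root [.X./.OX/O..] d6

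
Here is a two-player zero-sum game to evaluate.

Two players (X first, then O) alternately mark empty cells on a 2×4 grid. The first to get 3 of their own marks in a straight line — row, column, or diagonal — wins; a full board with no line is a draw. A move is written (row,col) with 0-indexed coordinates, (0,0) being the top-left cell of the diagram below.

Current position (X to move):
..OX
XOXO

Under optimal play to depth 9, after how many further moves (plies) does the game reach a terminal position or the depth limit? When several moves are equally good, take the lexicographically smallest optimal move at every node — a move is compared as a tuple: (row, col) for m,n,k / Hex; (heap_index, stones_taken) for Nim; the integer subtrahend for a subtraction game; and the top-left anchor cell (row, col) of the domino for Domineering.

PV length from [..OX/XOXO]: 2 plies

[..OX/XOXO] X move#1: (0,0):+0/X.OX/XOXO*, (0,1):+0/.XOX/XOXO
[X.OX/XOXO] O move#2: (0,1):+0/XOOX/XOXO*
[XOOX/XOXO] end (terminal +0, X#3); searched ..OX/XOXO to 9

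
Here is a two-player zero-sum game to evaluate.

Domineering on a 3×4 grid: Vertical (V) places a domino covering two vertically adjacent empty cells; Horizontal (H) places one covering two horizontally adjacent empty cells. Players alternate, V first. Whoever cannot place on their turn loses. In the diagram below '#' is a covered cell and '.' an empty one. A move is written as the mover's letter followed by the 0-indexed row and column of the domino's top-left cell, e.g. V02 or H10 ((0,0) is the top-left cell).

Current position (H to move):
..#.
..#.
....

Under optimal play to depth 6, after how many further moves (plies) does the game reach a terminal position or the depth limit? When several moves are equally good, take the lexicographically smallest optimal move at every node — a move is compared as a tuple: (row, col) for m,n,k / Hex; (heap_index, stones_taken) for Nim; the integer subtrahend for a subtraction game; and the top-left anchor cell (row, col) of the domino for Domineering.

PV length from [..#./..#./....]: 3 plies

ply 1, H at ..#./..#./.... | H00=-1→###./..#./....; H10=+1→..#./###./....*; H20=-1→..#./..#./##..; H21=-1→..#./..#./.##.; H22=-1→..#./..#./..##
ply 2, V at ..#./###./.... | V03=-1→..##/####/....*; V13=-1→..#./####/...#
ply 3, H at ..##/####/.... | H00=+1→####/####/....*; H20=+1→..##/####/##..; H21=+1→..##/####/.##.; H22=+1→..##/####/..##
ply 4: ####/####/.... is terminal -1 (V); from ..#./..#./.... depth 6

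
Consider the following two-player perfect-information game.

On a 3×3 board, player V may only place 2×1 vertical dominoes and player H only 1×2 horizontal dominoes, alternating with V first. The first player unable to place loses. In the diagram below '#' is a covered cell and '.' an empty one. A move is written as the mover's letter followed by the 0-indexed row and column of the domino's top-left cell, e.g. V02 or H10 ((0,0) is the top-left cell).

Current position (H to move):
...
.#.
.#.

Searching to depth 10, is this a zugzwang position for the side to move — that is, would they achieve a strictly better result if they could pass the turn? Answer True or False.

zugzwang(.../.#./.#., H) = False

p1 H@[.../.#./.#.]: H00[##./.#./.#.]-1* H01[.##/.#./.#.]-1
p2 V@[##./.#./.#.]: V02[###/.##/.#.]+1* V10[##./##./##.]+1 V12[##./.##/.##]+1
p3 H@[###/.##/.#.] terminal -1; root [.../.#./.#.] d10
if H skipped the turn, V would face:
~ p1 V@[.../.#./.#.]: V00[#../##./.#.]+1* V02[..#/.##/.#.]+1 V10[.../##./##.]+1 V12[.../.##/.##]+1
~ p2 H@[#../##./.#.]: H01[###/##./.#.]-1*
~ p3 V@[###/##./.#.]: V12[###/###/.##]+1*
~ p4 H@[###/###/.##] terminal -1; root [.../.#./.#.] d10
compare (H): move=-1 vs pass=-1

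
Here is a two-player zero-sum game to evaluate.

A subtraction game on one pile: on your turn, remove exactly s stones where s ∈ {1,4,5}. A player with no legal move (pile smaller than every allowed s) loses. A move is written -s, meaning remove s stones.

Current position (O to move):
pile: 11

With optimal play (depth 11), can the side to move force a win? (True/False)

p1 O@[11]: -1[10]+1* -4[7]-1 -5[6]-1
p2 X@[10]: -1[9]-1* -4[6]-1 -5[5]-1
p3 O@[9]: -1[8]+1* -4[5]-1 -5[4]-1
p4 X@[8]: -1[7]-1* -4[4]-1 -5[3]-1
p5 O@[7]: -1[6]-1 -4[3]-1 -5[2]+1*
p6 X@[2]: -1[1]-1*
p7 O@[1]: -1[0]+1*
p8 X@[0] terminal -1; root [11] d11

O winning at [11]: True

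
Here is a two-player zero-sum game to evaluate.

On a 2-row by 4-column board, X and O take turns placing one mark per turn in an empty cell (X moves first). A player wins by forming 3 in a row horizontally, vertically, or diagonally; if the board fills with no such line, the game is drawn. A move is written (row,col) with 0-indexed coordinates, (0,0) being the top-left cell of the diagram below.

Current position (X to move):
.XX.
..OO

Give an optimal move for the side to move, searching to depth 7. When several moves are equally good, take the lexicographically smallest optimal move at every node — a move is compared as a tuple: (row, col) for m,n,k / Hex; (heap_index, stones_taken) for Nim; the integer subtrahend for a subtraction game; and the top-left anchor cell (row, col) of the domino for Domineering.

X's best at [.XX./..OO]: (0,0)

p1 X@[.XX./..OO]: (0,0)[XXX./..OO]+1* (0,3)[.XXX/..OO]+1 (1,0)[.XX./X.OO]-1 (1,1)[.XX./.XOO]+1
p2 O@[XXX./..OO] terminal -1; root [.XX./..OO] d7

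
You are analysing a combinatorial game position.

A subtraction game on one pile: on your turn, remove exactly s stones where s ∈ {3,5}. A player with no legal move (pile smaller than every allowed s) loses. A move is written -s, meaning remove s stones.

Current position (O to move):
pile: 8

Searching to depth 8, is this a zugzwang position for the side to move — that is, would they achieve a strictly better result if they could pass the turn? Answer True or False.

zugzwang(8, O) = True

p1 O@[8]: -3[5]-1* -5[3]-1
p2 X@[5]: -3[2]+1* -5[0]+1
p3 O@[2] terminal -1; root [8] d8
if O skipped the turn, X would face:
~ p1 X@[8]: -3[5]-1* -5[3]-1
~ p2 O@[5]: -3[2]+1* -5[0]+1
~ p3 X@[2] terminal -1; root [8] d8
compare (O): move=-1 vs pass=+1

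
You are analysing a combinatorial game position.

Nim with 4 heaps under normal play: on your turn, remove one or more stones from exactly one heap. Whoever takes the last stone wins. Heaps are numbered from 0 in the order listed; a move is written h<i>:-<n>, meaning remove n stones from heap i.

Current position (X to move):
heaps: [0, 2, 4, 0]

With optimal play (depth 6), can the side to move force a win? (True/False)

X winning at [(0,2,4,0)]: True

[(0,2,4,0)] X move#1: h1:-1:-1/(0,1,4,0), h1:-2:-1/(0,0,4,0), h2:-1:-1/(0,2,3,0), h2:-2:+1/(0,2,2,0)*, h2:-3:-1/(0,2,1,0), h2:-4:-1/(0,2,0,0)
[(0,2,2,0)] O move#2: h1:-1:-1/(0,1,2,0)*, h1:-2:-1/(0,0,2,0), h2:-1:-1/(0,2,1,0), h2:-2:-1/(0,2,0,0)
[(0,1,2,0)] X move#3: h1:-1:-1/(0,0,2,0), h2:-1:+1/(0,1,1,0)*, h2:-2:-1/(0,1,0,0)
[(0,1,1,0)] O move#4: h1:-1:-1/(0,0,1,0)*, h2:-1:-1/(0,1,0,0)
[(0,0,1,0)] X move#5: h2:-1:+1/(0,0,0,0)*
[(0,0,0,0)] end (terminal -1, O#6); searched (0,2,4,0) to 6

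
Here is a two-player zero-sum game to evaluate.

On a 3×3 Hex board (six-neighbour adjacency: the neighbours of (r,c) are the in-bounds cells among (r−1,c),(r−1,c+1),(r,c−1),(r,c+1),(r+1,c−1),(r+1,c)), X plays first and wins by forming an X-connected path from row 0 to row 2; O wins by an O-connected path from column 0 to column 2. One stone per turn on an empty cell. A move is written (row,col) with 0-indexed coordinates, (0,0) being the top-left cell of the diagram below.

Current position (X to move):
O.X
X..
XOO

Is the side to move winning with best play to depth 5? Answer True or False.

p1 X@[O.X/X../XOO]: (0,1)[OXX/X../XOO]+1* (1,1)[O.X/XX./XOO]+1 (1,2)[O.X/X.X/XOO]+1
p2 O@[OXX/X../XOO] terminal -1; root [O.X/X../XOO] d5

X winning at [O.X/X../XOO]: True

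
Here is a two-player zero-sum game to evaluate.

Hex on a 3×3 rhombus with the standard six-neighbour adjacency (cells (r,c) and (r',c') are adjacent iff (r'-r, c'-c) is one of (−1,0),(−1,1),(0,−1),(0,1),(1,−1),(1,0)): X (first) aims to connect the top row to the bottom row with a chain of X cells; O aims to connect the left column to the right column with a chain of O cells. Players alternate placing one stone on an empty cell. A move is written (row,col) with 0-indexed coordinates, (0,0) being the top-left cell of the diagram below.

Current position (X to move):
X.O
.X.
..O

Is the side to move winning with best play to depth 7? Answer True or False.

p1 X@[X.O/.X./..O]: (0,1)[XXO/.X./..O]+1* (1,0)[X.O/XX./..O]+1 (1,2)[X.O/.XX/..O]+1 (2,0)[X.O/.X./X.O]+1 (2,1)[X.O/.X./.XO]+1
p2 O@[XXO/.X./..O]: (1,0)[XXO/OX./..O]-1* (1,2)[XXO/.XO/..O]-1 (2,0)[XXO/.X./O.O]-1 (2,1)[XXO/.X./.OO]-1
p3 X@[XXO/OX./..O]: (1,2)[XXO/OXX/..O]+1* (2,0)[XXO/OX./X.O]+1 (2,1)[XXO/OX./.XO]+1
p4 O@[XXO/OXX/..O]: (2,0)[XXO/OXX/O.O]-1* (2,1)[XXO/OXX/.OO]-1
p5 X@[XXO/OXX/O.O]: (2,1)[XXO/OXX/OXO]+1*
p6 O@[XXO/OXX/OXO] terminal -1; root [X.O/.X./..O] d7

X winning at [X.O/.X./..O]: True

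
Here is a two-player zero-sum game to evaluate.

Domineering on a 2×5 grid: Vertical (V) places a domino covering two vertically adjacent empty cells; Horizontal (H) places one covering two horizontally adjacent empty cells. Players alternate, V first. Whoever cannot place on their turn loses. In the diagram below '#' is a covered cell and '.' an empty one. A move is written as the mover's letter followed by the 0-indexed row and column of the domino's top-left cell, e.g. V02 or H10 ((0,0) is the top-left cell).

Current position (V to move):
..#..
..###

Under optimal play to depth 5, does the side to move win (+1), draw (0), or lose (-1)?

ply 1, V at ..#../..### | V00=+1→#.#../#.###*; V01=+1→.##../.####
ply 2, H at #.#../#.### | H03=-1→#.###/#.###*
ply 3, V at #.###/#.### | V01=+1→#####/#####*
ply 4: #####/##### is terminal -1 (H); from ..#../..### depth 5

value(..#../..###, V) = +1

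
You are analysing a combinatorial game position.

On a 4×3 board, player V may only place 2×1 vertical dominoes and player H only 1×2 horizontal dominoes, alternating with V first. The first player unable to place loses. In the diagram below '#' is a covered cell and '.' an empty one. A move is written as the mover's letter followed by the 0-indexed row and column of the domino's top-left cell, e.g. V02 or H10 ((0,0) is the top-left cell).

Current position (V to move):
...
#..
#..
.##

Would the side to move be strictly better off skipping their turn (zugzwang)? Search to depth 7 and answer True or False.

zugzwang(.../#../#../.##, V) = False

ply 1, V at .../#../#../.## | V01=+1→.#./##./#../.##*; V02=+1→..#/#.#/#../.##; V11=+1→.../##./##./.##; V12=+1→.../#.#/#.#/.##
ply 2, H at .#./##./#../.## | H21=-1→.#./##./###/.##*
ply 3, V at .#./##./###/.## | V02=+1→.##/###/###/.##*
ply 4: .##/###/###/.## is terminal -1 (H); from .../#../#../.## depth 7
if V skipped the turn, H would face:
~ ply 1, H at .../#../#../.## | H00=-1→##./#../#../.##; H01=-1→.##/#../#../.##; H11=+1→.../###/#../.##*; H21=-1→.../#../###/.##
~ ply 2: .../###/#../.## is terminal -1 (V); from .../#../#../.## depth 7
compare (V): move=+1 vs pass=-1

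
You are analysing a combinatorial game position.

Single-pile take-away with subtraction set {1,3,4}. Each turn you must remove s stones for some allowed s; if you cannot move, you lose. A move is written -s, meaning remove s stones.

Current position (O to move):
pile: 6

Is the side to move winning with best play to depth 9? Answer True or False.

O winning at [6]: True

p1 O@[6]: -1[5]-1 -3[3]-1 -4[2]+1*
p2 X@[2]: -1[1]-1*
p3 O@[1]: -1[0]+1*
p4 X@[0] terminal -1; root [6] d9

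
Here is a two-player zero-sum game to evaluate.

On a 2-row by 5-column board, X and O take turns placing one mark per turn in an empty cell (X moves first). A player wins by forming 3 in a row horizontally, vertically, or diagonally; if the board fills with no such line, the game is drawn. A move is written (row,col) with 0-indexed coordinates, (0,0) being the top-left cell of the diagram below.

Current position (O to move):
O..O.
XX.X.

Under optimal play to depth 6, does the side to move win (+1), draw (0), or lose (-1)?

ply 1, O at O..O./XX.X. | (0,1)=-1→OO.O./XX.X.; (0,2)=-1→O.OO./XX.X.; (0,4)=-1→O..OO/XX.X.; (1,2)=+0→O..O./XXOX.*; (1,4)=-1→O..O./XX.XO
ply 2, X at O..O./XXOX. | (0,1)=+0→OX.O./XXOX.*; (0,2)=+0→O.XO./XXOX.; (0,4)=+0→O..OX/XXOX.; (1,4)=-1→O..O./XXOXX
ply 3, O at OX.O./XXOX. | (0,2)=+0→OXOO./XXOX.*; (0,4)=+0→OX.OO/XXOX.; (1,4)=+0→OX.O./XXOXO
ply 4, X at OXOO./XXOX. | (0,4)=+0→OXOOX/XXOX.*; (1,4)=-1→OXOO./XXOXX
ply 5, O at OXOOX/XXOX. | (1,4)=+0→OXOOX/XXOXO*
ply 6: OXOOX/XXOXO is terminal +0 (X); from O..O./XX.X. depth 6

value(O..O./XX.X., O) = 0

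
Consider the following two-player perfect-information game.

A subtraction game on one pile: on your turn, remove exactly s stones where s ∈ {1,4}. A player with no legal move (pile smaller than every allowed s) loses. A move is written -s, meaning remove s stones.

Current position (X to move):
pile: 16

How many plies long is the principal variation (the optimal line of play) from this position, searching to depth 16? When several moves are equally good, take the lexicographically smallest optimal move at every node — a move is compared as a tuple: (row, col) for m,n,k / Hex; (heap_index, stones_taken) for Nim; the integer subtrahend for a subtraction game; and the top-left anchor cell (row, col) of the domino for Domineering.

PV length from [16]: 7 plies

p1 X@[16]: -1[15]+1* -4[12]+1
p2 O@[15]: -1[14]-1* -4[11]-1
p3 X@[14]: -1[13]-1 -4[10]+1*
p4 O@[10]: -1[9]-1* -4[6]-1
p5 X@[9]: -1[8]-1 -4[5]+1*
p6 O@[5]: -1[4]-1* -4[1]-1
p7 X@[4]: -1[3]-1 -4[0]+1*
p8 O@[0] terminal -1; root [16] d16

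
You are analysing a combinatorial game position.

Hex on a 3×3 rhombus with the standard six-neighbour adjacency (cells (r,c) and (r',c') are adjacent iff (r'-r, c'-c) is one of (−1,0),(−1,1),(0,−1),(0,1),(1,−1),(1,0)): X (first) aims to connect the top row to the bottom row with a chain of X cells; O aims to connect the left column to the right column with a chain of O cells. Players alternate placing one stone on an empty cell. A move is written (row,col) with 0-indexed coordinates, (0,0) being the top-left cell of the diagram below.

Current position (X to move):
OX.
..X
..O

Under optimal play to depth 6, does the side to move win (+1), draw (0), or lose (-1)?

value(OX./..X/..O, X) = +1

ply 1, X at OX./..X/..O | (0,2)=+1→OXX/..X/..O*; (1,0)=+1→OX./X.X/..O; (1,1)=+1→OX./.XX/..O; (2,0)=+1→OX./..X/X.O; (2,1)=+1→OX./..X/.XO
ply 2, O at OXX/..X/..O | (1,0)=-1→OXX/O.X/..O*; (1,1)=-1→OXX/.OX/..O; (2,0)=-1→OXX/..X/O.O; (2,1)=-1→OXX/..X/.OO
ply 3, X at OXX/O.X/..O | (1,1)=+1→OXX/OXX/..O*; (2,0)=+1→OXX/O.X/X.O; (2,1)=+1→OXX/O.X/.XO
ply 4, O at OXX/OXX/..O | (2,0)=-1→OXX/OXX/O.O*; (2,1)=-1→OXX/OXX/.OO
ply 5, X at OXX/OXX/O.O | (2,1)=+1→OXX/OXX/OXO*
ply 6: OXX/OXX/OXO is terminal -1 (O); from OX./..X/..O depth 6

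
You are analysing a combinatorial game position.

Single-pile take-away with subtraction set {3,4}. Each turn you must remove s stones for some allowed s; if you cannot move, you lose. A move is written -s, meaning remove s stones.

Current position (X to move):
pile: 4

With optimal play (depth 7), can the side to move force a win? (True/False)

ply 1, X at 4 | -3=+1→1*; -4=+1→0
ply 2: 1 is terminal -1 (O); from 4 depth 7

X winning at [4]: True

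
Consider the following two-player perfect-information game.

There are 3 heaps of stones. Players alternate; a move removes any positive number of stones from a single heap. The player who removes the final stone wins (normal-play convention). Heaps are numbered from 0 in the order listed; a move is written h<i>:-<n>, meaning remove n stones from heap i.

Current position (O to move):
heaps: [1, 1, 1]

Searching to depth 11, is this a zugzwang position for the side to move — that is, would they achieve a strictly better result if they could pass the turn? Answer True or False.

zugzwang((1,1,1), O) = False

[(1,1,1)] O move#1: h0:-1:+1/(0,1,1)*, h1:-1:+1/(1,0,1), h2:-1:+1/(1,1,0)
[(0,1,1)] X move#2: h1:-1:-1/(0,0,1)*, h2:-1:-1/(0,1,0)
[(0,0,1)] O move#3: h2:-1:+1/(0,0,0)*
[(0,0,0)] end (terminal -1, X#4); searched (1,1,1) to 11
if O skipped the turn, X would face:
~ [(1,1,1)] X move#1: h0:-1:+1/(0,1,1)*, h1:-1:+1/(1,0,1), h2:-1:+1/(1,1,0)
~ [(0,1,1)] O move#2: h1:-1:-1/(0,0,1)*, h2:-1:-1/(0,1,0)
~ [(0,0,1)] X move#3: h2:-1:+1/(0,0,0)*
~ [(0,0,0)] end (terminal -1, O#4); searched (1,1,1) to 11
compare (O): move=+1 vs pass=-1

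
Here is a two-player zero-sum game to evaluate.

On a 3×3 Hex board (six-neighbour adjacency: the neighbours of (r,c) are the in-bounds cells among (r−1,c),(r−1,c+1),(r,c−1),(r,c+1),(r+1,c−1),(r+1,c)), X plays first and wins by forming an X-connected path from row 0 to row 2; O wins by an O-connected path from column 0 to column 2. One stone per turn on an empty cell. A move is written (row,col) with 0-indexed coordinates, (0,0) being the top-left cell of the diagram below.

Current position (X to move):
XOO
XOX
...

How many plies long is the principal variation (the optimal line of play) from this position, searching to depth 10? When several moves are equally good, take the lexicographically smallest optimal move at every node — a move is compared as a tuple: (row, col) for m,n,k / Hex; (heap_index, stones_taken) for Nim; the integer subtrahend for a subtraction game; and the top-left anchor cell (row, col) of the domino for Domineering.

[XOO/XOX/...] X move#1: (2,0):+1/XOO/XOX/X..*, (2,1):-1/XOO/XOX/.X., (2,2):-1/XOO/XOX/..X
[XOO/XOX/X..] end (terminal -1, O#2); searched XOO/XOX/... to 10

PV length from [XOO/XOX/...]: 1 ply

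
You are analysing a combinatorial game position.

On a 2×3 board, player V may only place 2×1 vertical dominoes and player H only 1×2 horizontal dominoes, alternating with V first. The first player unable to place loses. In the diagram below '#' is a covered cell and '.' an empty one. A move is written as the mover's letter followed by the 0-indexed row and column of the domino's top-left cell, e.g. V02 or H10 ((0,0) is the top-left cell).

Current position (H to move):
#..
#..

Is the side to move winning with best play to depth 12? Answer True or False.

[#../#..] H move#1: H01:+1/###/#..*, H11:+1/#../###
[###/#..] end (terminal -1, V#2); searched #../#.. to 12

H winning at [#../#..]: True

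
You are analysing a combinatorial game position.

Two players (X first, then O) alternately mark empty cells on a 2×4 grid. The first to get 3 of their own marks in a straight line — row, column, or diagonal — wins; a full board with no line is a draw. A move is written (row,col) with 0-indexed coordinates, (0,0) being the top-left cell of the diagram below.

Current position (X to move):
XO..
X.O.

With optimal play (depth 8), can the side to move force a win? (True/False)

ply 1, X at XO../X.O. | (0,2)=+0→XOX./X.O.*; (0,3)=+0→XO.X/X.O.; (1,1)=+0→XO../XXO.; (1,3)=+0→XO../X.OX
ply 2, O at XOX./X.O. | (0,3)=+0→XOXO/X.O.*; (1,1)=+0→XOX./XOO.; (1,3)=+0→XOX./X.OO
ply 3, X at XOXO/X.O. | (1,1)=+0→XOXO/XXO.*; (1,3)=+0→XOXO/X.OX
ply 4, O at XOXO/XXO. | (1,3)=+0→XOXO/XXOO*
ply 5: XOXO/XXOO is terminal +0 (X); from XO../X.O. depth 8

X winning at [XO../X.O.]: False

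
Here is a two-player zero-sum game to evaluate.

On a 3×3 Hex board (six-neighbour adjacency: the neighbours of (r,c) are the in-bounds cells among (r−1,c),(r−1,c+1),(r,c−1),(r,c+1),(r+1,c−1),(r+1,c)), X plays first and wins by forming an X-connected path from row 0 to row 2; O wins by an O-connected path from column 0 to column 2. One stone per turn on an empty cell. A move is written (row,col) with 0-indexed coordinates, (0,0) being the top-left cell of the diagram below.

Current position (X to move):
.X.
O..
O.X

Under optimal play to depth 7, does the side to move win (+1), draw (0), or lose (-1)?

p1 X@[.X./O../O.X]: (0,0)[XX./O../O.X]-1 (0,2)[.XX/O../O.X]-1 (1,1)[.X./OX./O.X]+1* (1,2)[.X./O.X/O.X]+1 (2,1)[.X./O../OXX]-1
p2 O@[.X./OX./O.X]: (0,0)[OX./OX./O.X]-1* (0,2)[.XO/OX./O.X]-1 (1,2)[.X./OXO/O.X]-1 (2,1)[.X./OX./OOX]-1
p3 X@[OX./OX./O.X]: (0,2)[OXX/OX./O.X]+1* (1,2)[OX./OXX/O.X]+1 (2,1)[OX./OX./OXX]+1
p4 O@[OXX/OX./O.X]: (1,2)[OXX/OXO/O.X]-1* (2,1)[OXX/OX./OOX]-1
p5 X@[OXX/OXO/O.X]: (2,1)[OXX/OXO/OXX]+1*
p6 O@[OXX/OXO/OXX] terminal -1; root [.X./O../O.X] d7

value(.X./O../O.X, X) = +1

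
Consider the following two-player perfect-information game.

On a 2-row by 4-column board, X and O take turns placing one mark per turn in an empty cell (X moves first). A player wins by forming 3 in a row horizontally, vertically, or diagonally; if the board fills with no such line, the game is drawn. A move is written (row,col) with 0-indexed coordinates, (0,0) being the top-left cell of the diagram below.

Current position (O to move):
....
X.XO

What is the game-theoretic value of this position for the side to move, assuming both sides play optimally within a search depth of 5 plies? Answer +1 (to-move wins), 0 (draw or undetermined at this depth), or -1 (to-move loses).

value(..../X.XO, O) = 0

p1 O@[..../X.XO]: (0,0)[O.../X.XO]-1 (0,1)[.O../X.XO]-1 (0,2)[..O./X.XO]-1 (0,3)[...O/X.XO]-1 (1,1)[..../XOXO]+0*
p2 X@[..../XOXO]: (0,0)[X.../XOXO]+0* (0,1)[.X../XOXO]+0 (0,2)[..X./XOXO]+0 (0,3)[...X/XOXO]+0
p3 O@[X.../XOXO]: (0,1)[XO../XOXO]+0* (0,2)[X.O./XOXO]+0 (0,3)[X..O/XOXO]+0
p4 X@[XO../XOXO]: (0,2)[XOX./XOXO]+0* (0,3)[XO.X/XOXO]+0
p5 O@[XOX./XOXO]: (0,3)[XOXO/XOXO]+0*
p6 X@[XOXO/XOXO] terminal +0; root [..../X.XO] d5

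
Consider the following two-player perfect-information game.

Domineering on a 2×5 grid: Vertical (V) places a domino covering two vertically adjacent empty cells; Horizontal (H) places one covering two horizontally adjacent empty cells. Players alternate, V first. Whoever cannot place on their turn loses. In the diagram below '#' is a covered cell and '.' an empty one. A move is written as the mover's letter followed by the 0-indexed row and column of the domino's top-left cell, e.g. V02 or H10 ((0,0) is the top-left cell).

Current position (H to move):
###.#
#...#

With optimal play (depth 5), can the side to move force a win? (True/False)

p1 H@[###.#/#...#]: H11[###.#/###.#]-1 H12[###.#/#.###]+1*
p2 V@[###.#/#.###] terminal -1; root [###.#/#...#] d5

H winning at [###.#/#...#]: True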